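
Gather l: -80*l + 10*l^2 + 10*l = 10*l^2 - 70*l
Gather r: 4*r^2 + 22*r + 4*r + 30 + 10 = 4*r^2 + 26*r + 40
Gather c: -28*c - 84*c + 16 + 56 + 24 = 96 - 112*c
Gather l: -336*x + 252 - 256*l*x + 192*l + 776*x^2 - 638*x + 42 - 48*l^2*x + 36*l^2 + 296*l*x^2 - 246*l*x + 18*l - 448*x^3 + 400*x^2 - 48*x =l^2*(36 - 48*x) + l*(296*x^2 - 502*x + 210) - 448*x^3 + 1176*x^2 - 1022*x + 294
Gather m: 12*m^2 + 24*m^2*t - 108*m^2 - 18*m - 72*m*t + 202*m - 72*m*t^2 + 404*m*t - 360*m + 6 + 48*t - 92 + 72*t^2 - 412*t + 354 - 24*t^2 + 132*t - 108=m^2*(24*t - 96) + m*(-72*t^2 + 332*t - 176) + 48*t^2 - 232*t + 160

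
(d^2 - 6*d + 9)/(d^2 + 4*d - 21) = (d - 3)/(d + 7)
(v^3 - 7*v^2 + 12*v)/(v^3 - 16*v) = (v - 3)/(v + 4)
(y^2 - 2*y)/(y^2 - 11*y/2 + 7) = 2*y/(2*y - 7)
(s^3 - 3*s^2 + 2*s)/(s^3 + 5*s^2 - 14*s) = (s - 1)/(s + 7)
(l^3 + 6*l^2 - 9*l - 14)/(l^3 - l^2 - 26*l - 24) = (l^2 + 5*l - 14)/(l^2 - 2*l - 24)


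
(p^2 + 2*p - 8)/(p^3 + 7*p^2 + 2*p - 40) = 1/(p + 5)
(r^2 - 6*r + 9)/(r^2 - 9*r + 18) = (r - 3)/(r - 6)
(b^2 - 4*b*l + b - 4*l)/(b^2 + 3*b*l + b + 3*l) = (b - 4*l)/(b + 3*l)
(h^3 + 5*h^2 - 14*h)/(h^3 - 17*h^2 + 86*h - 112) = h*(h + 7)/(h^2 - 15*h + 56)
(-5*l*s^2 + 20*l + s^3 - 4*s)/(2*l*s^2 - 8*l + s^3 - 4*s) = (-5*l + s)/(2*l + s)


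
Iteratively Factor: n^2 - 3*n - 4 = (n - 4)*(n + 1)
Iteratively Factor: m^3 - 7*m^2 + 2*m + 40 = (m - 5)*(m^2 - 2*m - 8) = (m - 5)*(m + 2)*(m - 4)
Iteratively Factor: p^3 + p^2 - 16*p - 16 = (p - 4)*(p^2 + 5*p + 4) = (p - 4)*(p + 1)*(p + 4)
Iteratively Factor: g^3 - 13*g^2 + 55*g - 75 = (g - 5)*(g^2 - 8*g + 15) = (g - 5)^2*(g - 3)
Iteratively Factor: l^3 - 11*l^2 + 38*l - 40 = (l - 2)*(l^2 - 9*l + 20) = (l - 5)*(l - 2)*(l - 4)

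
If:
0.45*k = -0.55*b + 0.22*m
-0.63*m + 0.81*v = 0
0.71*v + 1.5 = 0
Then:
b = -0.818181818181818*k - 1.08651911468813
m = -2.72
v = -2.11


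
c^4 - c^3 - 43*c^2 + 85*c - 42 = (c - 6)*(c - 1)^2*(c + 7)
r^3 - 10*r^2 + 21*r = r*(r - 7)*(r - 3)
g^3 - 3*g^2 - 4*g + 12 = (g - 3)*(g - 2)*(g + 2)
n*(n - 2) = n^2 - 2*n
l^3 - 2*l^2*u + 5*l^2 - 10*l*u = l*(l + 5)*(l - 2*u)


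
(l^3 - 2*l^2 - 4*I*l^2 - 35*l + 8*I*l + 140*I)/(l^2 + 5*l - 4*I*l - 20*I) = l - 7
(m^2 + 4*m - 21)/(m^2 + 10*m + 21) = (m - 3)/(m + 3)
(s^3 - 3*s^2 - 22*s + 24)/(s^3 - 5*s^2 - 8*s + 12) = (s + 4)/(s + 2)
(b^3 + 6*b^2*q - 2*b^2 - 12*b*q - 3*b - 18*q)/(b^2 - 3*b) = b + 6*q + 1 + 6*q/b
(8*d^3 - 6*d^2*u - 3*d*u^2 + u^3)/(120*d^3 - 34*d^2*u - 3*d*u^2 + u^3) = (-2*d^2 + d*u + u^2)/(-30*d^2 + d*u + u^2)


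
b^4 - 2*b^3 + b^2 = b^2*(b - 1)^2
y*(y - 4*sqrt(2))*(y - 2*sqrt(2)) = y^3 - 6*sqrt(2)*y^2 + 16*y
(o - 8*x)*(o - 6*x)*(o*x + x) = o^3*x - 14*o^2*x^2 + o^2*x + 48*o*x^3 - 14*o*x^2 + 48*x^3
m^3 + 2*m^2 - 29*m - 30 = (m - 5)*(m + 1)*(m + 6)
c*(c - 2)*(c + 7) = c^3 + 5*c^2 - 14*c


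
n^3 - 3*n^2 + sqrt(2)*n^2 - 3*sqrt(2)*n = n*(n - 3)*(n + sqrt(2))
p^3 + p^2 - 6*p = p*(p - 2)*(p + 3)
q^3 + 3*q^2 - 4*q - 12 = (q - 2)*(q + 2)*(q + 3)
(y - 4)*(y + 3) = y^2 - y - 12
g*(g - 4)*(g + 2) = g^3 - 2*g^2 - 8*g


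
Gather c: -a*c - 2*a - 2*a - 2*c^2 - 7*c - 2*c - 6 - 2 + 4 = -4*a - 2*c^2 + c*(-a - 9) - 4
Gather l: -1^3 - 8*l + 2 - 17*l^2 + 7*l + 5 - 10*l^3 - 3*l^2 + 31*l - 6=-10*l^3 - 20*l^2 + 30*l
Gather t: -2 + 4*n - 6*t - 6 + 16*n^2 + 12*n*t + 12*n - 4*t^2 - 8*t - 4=16*n^2 + 16*n - 4*t^2 + t*(12*n - 14) - 12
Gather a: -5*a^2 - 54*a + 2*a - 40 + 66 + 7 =-5*a^2 - 52*a + 33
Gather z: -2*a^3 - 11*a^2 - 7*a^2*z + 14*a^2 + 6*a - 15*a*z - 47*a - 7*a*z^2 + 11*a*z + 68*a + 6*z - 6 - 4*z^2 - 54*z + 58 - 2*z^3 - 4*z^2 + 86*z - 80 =-2*a^3 + 3*a^2 + 27*a - 2*z^3 + z^2*(-7*a - 8) + z*(-7*a^2 - 4*a + 38) - 28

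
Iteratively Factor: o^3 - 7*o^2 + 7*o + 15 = (o - 3)*(o^2 - 4*o - 5) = (o - 5)*(o - 3)*(o + 1)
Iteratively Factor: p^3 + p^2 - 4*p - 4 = (p + 2)*(p^2 - p - 2) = (p + 1)*(p + 2)*(p - 2)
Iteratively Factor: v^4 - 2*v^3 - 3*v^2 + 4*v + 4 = (v + 1)*(v^3 - 3*v^2 + 4) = (v - 2)*(v + 1)*(v^2 - v - 2) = (v - 2)^2*(v + 1)*(v + 1)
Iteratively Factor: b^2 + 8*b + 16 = (b + 4)*(b + 4)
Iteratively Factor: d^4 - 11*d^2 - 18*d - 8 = (d - 4)*(d^3 + 4*d^2 + 5*d + 2) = (d - 4)*(d + 1)*(d^2 + 3*d + 2) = (d - 4)*(d + 1)^2*(d + 2)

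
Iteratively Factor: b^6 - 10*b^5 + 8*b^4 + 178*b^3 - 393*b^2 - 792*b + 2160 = (b - 4)*(b^5 - 6*b^4 - 16*b^3 + 114*b^2 + 63*b - 540) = (b - 4)*(b + 3)*(b^4 - 9*b^3 + 11*b^2 + 81*b - 180) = (b - 4)^2*(b + 3)*(b^3 - 5*b^2 - 9*b + 45) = (b - 5)*(b - 4)^2*(b + 3)*(b^2 - 9) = (b - 5)*(b - 4)^2*(b + 3)^2*(b - 3)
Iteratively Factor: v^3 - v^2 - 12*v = (v)*(v^2 - v - 12) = v*(v + 3)*(v - 4)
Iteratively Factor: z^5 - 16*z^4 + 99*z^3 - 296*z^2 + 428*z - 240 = (z - 2)*(z^4 - 14*z^3 + 71*z^2 - 154*z + 120) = (z - 5)*(z - 2)*(z^3 - 9*z^2 + 26*z - 24) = (z - 5)*(z - 3)*(z - 2)*(z^2 - 6*z + 8) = (z - 5)*(z - 4)*(z - 3)*(z - 2)*(z - 2)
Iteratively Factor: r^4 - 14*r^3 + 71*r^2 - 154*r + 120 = (r - 5)*(r^3 - 9*r^2 + 26*r - 24) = (r - 5)*(r - 3)*(r^2 - 6*r + 8) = (r - 5)*(r - 4)*(r - 3)*(r - 2)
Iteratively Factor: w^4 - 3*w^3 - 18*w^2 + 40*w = (w + 4)*(w^3 - 7*w^2 + 10*w) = w*(w + 4)*(w^2 - 7*w + 10) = w*(w - 5)*(w + 4)*(w - 2)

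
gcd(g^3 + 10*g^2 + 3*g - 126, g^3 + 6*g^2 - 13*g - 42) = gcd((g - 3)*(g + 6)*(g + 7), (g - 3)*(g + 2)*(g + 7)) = g^2 + 4*g - 21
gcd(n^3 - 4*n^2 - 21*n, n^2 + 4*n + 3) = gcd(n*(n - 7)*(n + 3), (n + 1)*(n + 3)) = n + 3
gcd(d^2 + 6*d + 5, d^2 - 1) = d + 1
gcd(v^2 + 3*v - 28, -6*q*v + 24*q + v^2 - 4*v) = v - 4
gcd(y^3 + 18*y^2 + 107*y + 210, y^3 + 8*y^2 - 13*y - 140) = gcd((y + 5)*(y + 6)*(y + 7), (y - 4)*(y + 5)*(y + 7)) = y^2 + 12*y + 35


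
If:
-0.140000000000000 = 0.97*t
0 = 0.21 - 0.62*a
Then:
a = 0.34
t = -0.14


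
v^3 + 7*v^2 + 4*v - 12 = (v - 1)*(v + 2)*(v + 6)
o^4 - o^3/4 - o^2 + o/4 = o*(o - 1)*(o - 1/4)*(o + 1)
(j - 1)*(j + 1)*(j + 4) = j^3 + 4*j^2 - j - 4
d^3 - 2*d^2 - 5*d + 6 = (d - 3)*(d - 1)*(d + 2)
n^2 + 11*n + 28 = (n + 4)*(n + 7)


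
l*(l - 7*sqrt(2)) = l^2 - 7*sqrt(2)*l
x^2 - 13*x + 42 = (x - 7)*(x - 6)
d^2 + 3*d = d*(d + 3)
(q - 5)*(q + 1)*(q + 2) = q^3 - 2*q^2 - 13*q - 10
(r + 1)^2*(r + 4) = r^3 + 6*r^2 + 9*r + 4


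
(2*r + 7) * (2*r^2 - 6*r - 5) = 4*r^3 + 2*r^2 - 52*r - 35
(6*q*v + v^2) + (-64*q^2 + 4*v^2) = -64*q^2 + 6*q*v + 5*v^2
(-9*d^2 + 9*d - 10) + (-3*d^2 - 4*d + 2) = -12*d^2 + 5*d - 8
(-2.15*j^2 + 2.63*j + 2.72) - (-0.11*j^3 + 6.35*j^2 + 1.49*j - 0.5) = 0.11*j^3 - 8.5*j^2 + 1.14*j + 3.22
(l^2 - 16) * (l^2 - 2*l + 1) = l^4 - 2*l^3 - 15*l^2 + 32*l - 16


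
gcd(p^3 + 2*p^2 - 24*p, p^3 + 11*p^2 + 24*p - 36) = p + 6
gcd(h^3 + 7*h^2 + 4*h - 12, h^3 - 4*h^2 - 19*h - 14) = h + 2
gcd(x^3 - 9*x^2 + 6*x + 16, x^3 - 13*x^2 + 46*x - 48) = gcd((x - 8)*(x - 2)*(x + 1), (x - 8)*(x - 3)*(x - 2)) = x^2 - 10*x + 16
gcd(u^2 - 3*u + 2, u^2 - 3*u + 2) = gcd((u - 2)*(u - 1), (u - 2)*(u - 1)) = u^2 - 3*u + 2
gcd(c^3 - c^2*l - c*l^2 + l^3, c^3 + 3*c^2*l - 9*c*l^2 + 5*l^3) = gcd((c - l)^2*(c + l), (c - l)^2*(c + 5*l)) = c^2 - 2*c*l + l^2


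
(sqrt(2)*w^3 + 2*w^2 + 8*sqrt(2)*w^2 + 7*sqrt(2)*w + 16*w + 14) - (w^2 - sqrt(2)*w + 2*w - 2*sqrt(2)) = sqrt(2)*w^3 + w^2 + 8*sqrt(2)*w^2 + 8*sqrt(2)*w + 14*w + 2*sqrt(2) + 14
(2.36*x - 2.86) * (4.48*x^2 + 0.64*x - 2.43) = 10.5728*x^3 - 11.3024*x^2 - 7.5652*x + 6.9498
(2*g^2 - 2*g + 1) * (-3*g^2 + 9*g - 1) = -6*g^4 + 24*g^3 - 23*g^2 + 11*g - 1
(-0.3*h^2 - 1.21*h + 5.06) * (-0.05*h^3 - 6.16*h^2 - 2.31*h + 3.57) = 0.015*h^5 + 1.9085*h^4 + 7.8936*h^3 - 29.4455*h^2 - 16.0083*h + 18.0642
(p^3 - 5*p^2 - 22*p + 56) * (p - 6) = p^4 - 11*p^3 + 8*p^2 + 188*p - 336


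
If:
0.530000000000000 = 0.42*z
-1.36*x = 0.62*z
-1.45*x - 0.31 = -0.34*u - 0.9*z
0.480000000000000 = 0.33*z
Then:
No Solution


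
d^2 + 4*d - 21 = (d - 3)*(d + 7)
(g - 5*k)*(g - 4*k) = g^2 - 9*g*k + 20*k^2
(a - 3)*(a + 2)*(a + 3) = a^3 + 2*a^2 - 9*a - 18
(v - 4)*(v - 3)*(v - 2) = v^3 - 9*v^2 + 26*v - 24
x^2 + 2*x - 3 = (x - 1)*(x + 3)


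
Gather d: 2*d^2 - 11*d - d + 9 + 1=2*d^2 - 12*d + 10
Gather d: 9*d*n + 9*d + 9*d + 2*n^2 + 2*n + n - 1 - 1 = d*(9*n + 18) + 2*n^2 + 3*n - 2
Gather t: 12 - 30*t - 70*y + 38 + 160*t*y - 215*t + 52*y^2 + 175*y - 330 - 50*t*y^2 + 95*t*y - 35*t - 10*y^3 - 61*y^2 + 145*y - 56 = t*(-50*y^2 + 255*y - 280) - 10*y^3 - 9*y^2 + 250*y - 336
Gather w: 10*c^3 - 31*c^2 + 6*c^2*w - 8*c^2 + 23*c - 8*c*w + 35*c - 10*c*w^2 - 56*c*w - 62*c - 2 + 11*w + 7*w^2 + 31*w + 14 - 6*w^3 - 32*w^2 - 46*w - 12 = 10*c^3 - 39*c^2 - 4*c - 6*w^3 + w^2*(-10*c - 25) + w*(6*c^2 - 64*c - 4)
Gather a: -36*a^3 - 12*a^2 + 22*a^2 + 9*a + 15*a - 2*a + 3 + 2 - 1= -36*a^3 + 10*a^2 + 22*a + 4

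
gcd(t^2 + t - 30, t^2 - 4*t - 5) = t - 5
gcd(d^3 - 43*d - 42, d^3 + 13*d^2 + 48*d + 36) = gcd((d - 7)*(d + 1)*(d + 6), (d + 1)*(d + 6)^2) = d^2 + 7*d + 6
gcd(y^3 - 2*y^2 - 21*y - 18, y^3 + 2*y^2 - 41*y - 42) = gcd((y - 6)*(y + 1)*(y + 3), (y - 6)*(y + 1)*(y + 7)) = y^2 - 5*y - 6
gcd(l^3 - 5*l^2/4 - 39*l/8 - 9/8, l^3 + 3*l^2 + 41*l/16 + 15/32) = l^2 + 7*l/4 + 3/8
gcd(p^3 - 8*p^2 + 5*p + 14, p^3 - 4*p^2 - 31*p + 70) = p^2 - 9*p + 14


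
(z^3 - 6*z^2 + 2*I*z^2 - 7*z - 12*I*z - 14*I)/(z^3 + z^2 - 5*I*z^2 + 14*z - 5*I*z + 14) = (z - 7)/(z - 7*I)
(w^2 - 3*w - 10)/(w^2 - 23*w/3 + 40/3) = 3*(w + 2)/(3*w - 8)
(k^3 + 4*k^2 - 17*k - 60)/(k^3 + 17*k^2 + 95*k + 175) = (k^2 - k - 12)/(k^2 + 12*k + 35)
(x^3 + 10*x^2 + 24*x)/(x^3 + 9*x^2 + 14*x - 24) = x/(x - 1)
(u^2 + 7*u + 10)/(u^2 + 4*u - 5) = (u + 2)/(u - 1)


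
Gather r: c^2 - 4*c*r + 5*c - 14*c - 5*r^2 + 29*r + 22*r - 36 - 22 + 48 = c^2 - 9*c - 5*r^2 + r*(51 - 4*c) - 10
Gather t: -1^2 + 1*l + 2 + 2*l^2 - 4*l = 2*l^2 - 3*l + 1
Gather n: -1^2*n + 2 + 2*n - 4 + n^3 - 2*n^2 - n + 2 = n^3 - 2*n^2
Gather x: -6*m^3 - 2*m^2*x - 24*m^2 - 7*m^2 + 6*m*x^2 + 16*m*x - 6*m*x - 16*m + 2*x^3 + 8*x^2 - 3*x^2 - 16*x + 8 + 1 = -6*m^3 - 31*m^2 - 16*m + 2*x^3 + x^2*(6*m + 5) + x*(-2*m^2 + 10*m - 16) + 9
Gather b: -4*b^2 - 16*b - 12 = -4*b^2 - 16*b - 12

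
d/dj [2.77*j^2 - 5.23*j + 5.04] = 5.54*j - 5.23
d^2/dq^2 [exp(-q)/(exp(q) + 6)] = ((exp(q) + 6)^2 + (exp(q) + 6)*exp(q) + 2*exp(2*q))*exp(-q)/(exp(q) + 6)^3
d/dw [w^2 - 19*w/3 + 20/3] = 2*w - 19/3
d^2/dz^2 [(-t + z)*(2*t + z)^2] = 6*t + 6*z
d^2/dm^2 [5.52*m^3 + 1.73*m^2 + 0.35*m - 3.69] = 33.12*m + 3.46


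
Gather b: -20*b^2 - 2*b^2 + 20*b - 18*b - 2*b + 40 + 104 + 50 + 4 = 198 - 22*b^2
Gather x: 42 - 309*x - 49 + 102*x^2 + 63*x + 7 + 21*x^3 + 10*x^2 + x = 21*x^3 + 112*x^2 - 245*x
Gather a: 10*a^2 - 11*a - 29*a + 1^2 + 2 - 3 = 10*a^2 - 40*a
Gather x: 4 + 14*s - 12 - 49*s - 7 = -35*s - 15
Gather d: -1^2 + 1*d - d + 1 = 0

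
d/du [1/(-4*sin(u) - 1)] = 4*cos(u)/(4*sin(u) + 1)^2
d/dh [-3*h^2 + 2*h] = 2 - 6*h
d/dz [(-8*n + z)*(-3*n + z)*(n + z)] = 13*n^2 - 20*n*z + 3*z^2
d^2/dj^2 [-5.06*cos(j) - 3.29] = 5.06*cos(j)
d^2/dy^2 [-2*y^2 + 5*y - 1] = -4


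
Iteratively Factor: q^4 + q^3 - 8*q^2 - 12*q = (q - 3)*(q^3 + 4*q^2 + 4*q) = q*(q - 3)*(q^2 + 4*q + 4) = q*(q - 3)*(q + 2)*(q + 2)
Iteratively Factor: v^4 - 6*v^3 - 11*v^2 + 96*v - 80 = (v - 4)*(v^3 - 2*v^2 - 19*v + 20) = (v - 4)*(v - 1)*(v^2 - v - 20) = (v - 4)*(v - 1)*(v + 4)*(v - 5)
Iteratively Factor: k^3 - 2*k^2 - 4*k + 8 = (k + 2)*(k^2 - 4*k + 4) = (k - 2)*(k + 2)*(k - 2)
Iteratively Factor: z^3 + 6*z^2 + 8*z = (z + 4)*(z^2 + 2*z) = z*(z + 4)*(z + 2)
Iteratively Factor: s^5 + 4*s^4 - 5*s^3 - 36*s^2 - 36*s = (s + 2)*(s^4 + 2*s^3 - 9*s^2 - 18*s) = (s + 2)^2*(s^3 - 9*s) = (s + 2)^2*(s + 3)*(s^2 - 3*s) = (s - 3)*(s + 2)^2*(s + 3)*(s)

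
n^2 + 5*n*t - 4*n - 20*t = (n - 4)*(n + 5*t)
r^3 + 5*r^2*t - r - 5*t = (r - 1)*(r + 1)*(r + 5*t)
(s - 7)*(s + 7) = s^2 - 49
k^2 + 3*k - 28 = (k - 4)*(k + 7)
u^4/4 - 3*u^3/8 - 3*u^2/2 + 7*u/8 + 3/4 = (u/4 + 1/2)*(u - 3)*(u - 1)*(u + 1/2)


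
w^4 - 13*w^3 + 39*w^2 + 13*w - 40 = (w - 8)*(w - 5)*(w - 1)*(w + 1)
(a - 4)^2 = a^2 - 8*a + 16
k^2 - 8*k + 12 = (k - 6)*(k - 2)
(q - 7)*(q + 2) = q^2 - 5*q - 14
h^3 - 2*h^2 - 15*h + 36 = (h - 3)^2*(h + 4)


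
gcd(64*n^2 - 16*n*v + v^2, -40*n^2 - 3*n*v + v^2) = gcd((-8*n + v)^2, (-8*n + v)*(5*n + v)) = -8*n + v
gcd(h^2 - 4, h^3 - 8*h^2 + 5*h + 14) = h - 2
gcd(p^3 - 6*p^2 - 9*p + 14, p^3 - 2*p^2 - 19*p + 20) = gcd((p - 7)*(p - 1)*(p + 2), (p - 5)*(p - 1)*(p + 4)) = p - 1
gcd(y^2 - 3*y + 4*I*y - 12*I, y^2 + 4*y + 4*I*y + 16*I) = y + 4*I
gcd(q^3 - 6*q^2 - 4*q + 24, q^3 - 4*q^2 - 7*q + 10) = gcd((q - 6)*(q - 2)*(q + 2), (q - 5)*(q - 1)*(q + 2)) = q + 2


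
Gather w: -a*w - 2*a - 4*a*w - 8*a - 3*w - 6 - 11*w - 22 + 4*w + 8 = -10*a + w*(-5*a - 10) - 20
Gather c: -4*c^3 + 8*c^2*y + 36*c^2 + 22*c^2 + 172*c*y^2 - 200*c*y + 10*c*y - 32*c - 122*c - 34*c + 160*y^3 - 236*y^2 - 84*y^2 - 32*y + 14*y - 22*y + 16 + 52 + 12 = -4*c^3 + c^2*(8*y + 58) + c*(172*y^2 - 190*y - 188) + 160*y^3 - 320*y^2 - 40*y + 80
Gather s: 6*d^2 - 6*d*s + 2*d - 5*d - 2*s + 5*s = 6*d^2 - 3*d + s*(3 - 6*d)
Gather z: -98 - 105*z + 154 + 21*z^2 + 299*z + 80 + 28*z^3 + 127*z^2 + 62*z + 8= 28*z^3 + 148*z^2 + 256*z + 144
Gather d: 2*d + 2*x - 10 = 2*d + 2*x - 10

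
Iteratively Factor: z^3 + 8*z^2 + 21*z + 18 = (z + 2)*(z^2 + 6*z + 9) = (z + 2)*(z + 3)*(z + 3)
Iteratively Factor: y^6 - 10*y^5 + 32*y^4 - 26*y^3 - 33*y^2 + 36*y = (y)*(y^5 - 10*y^4 + 32*y^3 - 26*y^2 - 33*y + 36) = y*(y - 3)*(y^4 - 7*y^3 + 11*y^2 + 7*y - 12) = y*(y - 3)*(y + 1)*(y^3 - 8*y^2 + 19*y - 12) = y*(y - 3)*(y - 1)*(y + 1)*(y^2 - 7*y + 12) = y*(y - 3)^2*(y - 1)*(y + 1)*(y - 4)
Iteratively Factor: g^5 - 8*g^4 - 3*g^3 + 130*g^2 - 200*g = (g - 5)*(g^4 - 3*g^3 - 18*g^2 + 40*g) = (g - 5)^2*(g^3 + 2*g^2 - 8*g) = g*(g - 5)^2*(g^2 + 2*g - 8) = g*(g - 5)^2*(g + 4)*(g - 2)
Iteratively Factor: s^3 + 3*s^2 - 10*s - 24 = (s - 3)*(s^2 + 6*s + 8) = (s - 3)*(s + 2)*(s + 4)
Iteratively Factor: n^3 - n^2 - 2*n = (n - 2)*(n^2 + n) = (n - 2)*(n + 1)*(n)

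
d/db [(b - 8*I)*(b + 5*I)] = 2*b - 3*I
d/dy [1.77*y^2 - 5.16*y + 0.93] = 3.54*y - 5.16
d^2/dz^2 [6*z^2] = 12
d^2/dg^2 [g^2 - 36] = 2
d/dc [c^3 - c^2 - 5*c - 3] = 3*c^2 - 2*c - 5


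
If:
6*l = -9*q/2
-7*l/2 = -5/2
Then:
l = 5/7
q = -20/21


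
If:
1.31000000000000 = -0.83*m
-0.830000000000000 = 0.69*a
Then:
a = -1.20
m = -1.58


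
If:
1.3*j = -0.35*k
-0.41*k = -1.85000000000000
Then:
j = -1.21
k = 4.51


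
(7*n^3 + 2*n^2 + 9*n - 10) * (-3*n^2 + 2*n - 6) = -21*n^5 + 8*n^4 - 65*n^3 + 36*n^2 - 74*n + 60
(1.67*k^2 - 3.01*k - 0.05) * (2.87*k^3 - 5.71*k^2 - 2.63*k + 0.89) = 4.7929*k^5 - 18.1744*k^4 + 12.6515*k^3 + 9.6881*k^2 - 2.5474*k - 0.0445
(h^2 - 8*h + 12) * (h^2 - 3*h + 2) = h^4 - 11*h^3 + 38*h^2 - 52*h + 24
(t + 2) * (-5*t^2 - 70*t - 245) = -5*t^3 - 80*t^2 - 385*t - 490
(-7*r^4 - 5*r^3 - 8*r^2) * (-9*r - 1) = 63*r^5 + 52*r^4 + 77*r^3 + 8*r^2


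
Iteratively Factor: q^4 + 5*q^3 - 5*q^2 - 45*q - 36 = (q + 1)*(q^3 + 4*q^2 - 9*q - 36) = (q - 3)*(q + 1)*(q^2 + 7*q + 12) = (q - 3)*(q + 1)*(q + 4)*(q + 3)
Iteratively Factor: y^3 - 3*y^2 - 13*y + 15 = (y - 1)*(y^2 - 2*y - 15) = (y - 5)*(y - 1)*(y + 3)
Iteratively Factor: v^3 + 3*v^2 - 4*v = (v)*(v^2 + 3*v - 4) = v*(v + 4)*(v - 1)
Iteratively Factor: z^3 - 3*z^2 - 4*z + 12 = (z - 3)*(z^2 - 4) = (z - 3)*(z - 2)*(z + 2)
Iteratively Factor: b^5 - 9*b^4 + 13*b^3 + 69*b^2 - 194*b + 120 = (b - 2)*(b^4 - 7*b^3 - b^2 + 67*b - 60) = (b - 2)*(b + 3)*(b^3 - 10*b^2 + 29*b - 20) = (b - 4)*(b - 2)*(b + 3)*(b^2 - 6*b + 5) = (b - 5)*(b - 4)*(b - 2)*(b + 3)*(b - 1)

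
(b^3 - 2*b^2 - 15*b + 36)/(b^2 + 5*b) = (b^3 - 2*b^2 - 15*b + 36)/(b*(b + 5))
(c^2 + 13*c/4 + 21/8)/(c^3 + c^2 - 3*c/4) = (4*c + 7)/(2*c*(2*c - 1))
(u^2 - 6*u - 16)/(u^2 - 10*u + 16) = (u + 2)/(u - 2)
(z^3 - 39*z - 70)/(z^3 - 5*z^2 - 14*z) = (z + 5)/z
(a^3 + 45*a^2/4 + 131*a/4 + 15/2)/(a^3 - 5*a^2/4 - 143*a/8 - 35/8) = 2*(a^2 + 11*a + 30)/(2*a^2 - 3*a - 35)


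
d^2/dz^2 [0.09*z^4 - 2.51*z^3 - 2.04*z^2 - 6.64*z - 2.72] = 1.08*z^2 - 15.06*z - 4.08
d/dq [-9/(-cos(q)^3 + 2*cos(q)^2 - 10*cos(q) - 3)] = 9*(3*cos(q)^2 - 4*cos(q) + 10)*sin(q)/(cos(q)^3 - 2*cos(q)^2 + 10*cos(q) + 3)^2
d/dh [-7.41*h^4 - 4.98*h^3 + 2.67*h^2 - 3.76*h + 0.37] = -29.64*h^3 - 14.94*h^2 + 5.34*h - 3.76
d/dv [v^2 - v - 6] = 2*v - 1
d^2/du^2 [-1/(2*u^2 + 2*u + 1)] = 4*(2*u^2 + 2*u - 2*(2*u + 1)^2 + 1)/(2*u^2 + 2*u + 1)^3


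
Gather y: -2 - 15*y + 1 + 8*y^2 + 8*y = 8*y^2 - 7*y - 1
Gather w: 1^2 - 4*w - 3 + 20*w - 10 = 16*w - 12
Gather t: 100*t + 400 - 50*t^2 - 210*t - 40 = -50*t^2 - 110*t + 360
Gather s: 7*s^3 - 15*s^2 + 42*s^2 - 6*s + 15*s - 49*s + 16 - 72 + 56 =7*s^3 + 27*s^2 - 40*s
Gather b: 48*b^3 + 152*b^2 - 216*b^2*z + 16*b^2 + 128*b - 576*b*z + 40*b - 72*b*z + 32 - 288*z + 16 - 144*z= 48*b^3 + b^2*(168 - 216*z) + b*(168 - 648*z) - 432*z + 48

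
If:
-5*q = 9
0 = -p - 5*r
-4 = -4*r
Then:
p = -5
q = -9/5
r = 1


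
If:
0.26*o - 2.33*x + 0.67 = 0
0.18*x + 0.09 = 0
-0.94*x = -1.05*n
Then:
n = -0.45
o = -7.06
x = -0.50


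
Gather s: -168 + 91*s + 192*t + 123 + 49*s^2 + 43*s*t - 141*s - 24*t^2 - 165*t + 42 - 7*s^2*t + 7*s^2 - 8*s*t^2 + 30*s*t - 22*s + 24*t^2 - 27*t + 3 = s^2*(56 - 7*t) + s*(-8*t^2 + 73*t - 72)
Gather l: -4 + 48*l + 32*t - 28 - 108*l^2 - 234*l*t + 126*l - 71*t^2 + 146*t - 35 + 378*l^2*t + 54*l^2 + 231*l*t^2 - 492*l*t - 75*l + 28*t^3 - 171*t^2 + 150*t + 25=l^2*(378*t - 54) + l*(231*t^2 - 726*t + 99) + 28*t^3 - 242*t^2 + 328*t - 42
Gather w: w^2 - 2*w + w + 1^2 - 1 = w^2 - w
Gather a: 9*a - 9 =9*a - 9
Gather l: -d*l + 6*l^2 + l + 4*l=6*l^2 + l*(5 - d)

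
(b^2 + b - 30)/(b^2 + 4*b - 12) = (b - 5)/(b - 2)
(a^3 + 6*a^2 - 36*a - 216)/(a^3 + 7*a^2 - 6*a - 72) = (a^2 - 36)/(a^2 + a - 12)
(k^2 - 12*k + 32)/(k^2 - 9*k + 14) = (k^2 - 12*k + 32)/(k^2 - 9*k + 14)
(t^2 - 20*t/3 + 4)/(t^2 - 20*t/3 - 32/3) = (-3*t^2 + 20*t - 12)/(-3*t^2 + 20*t + 32)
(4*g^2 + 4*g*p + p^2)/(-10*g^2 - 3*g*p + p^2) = (2*g + p)/(-5*g + p)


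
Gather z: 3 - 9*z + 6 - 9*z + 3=12 - 18*z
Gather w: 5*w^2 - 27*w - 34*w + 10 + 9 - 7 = 5*w^2 - 61*w + 12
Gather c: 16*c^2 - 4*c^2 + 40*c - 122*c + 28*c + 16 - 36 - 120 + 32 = 12*c^2 - 54*c - 108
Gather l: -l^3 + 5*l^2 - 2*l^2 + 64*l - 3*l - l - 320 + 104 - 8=-l^3 + 3*l^2 + 60*l - 224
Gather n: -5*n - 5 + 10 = 5 - 5*n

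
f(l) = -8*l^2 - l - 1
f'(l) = -16*l - 1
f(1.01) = -10.17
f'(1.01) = -17.16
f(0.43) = -2.91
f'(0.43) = -7.88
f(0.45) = -3.07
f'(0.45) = -8.20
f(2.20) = -41.92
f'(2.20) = -36.20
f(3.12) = -82.00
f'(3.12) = -50.92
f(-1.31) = -13.42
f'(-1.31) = 19.96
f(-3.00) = -70.00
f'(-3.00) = 47.00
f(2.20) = -41.92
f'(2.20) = -36.20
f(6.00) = -295.00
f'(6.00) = -97.00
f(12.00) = -1165.00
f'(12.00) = -193.00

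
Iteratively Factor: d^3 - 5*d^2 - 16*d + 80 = (d + 4)*(d^2 - 9*d + 20) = (d - 4)*(d + 4)*(d - 5)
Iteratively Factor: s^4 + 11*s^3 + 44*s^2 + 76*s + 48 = (s + 2)*(s^3 + 9*s^2 + 26*s + 24) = (s + 2)*(s + 3)*(s^2 + 6*s + 8) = (s + 2)*(s + 3)*(s + 4)*(s + 2)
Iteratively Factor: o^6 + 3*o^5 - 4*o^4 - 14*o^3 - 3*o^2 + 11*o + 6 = (o + 3)*(o^5 - 4*o^3 - 2*o^2 + 3*o + 2) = (o - 2)*(o + 3)*(o^4 + 2*o^3 - 2*o - 1) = (o - 2)*(o - 1)*(o + 3)*(o^3 + 3*o^2 + 3*o + 1) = (o - 2)*(o - 1)*(o + 1)*(o + 3)*(o^2 + 2*o + 1) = (o - 2)*(o - 1)*(o + 1)^2*(o + 3)*(o + 1)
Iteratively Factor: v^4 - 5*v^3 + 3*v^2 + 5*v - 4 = (v + 1)*(v^3 - 6*v^2 + 9*v - 4) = (v - 1)*(v + 1)*(v^2 - 5*v + 4) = (v - 1)^2*(v + 1)*(v - 4)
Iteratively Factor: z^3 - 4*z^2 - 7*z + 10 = (z - 1)*(z^2 - 3*z - 10) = (z - 1)*(z + 2)*(z - 5)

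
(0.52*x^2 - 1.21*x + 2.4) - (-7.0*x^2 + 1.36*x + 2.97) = 7.52*x^2 - 2.57*x - 0.57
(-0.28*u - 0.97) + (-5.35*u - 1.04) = -5.63*u - 2.01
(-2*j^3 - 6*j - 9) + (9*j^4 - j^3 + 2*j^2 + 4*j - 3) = 9*j^4 - 3*j^3 + 2*j^2 - 2*j - 12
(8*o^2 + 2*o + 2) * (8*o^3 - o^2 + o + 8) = 64*o^5 + 8*o^4 + 22*o^3 + 64*o^2 + 18*o + 16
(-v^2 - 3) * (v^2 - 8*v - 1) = -v^4 + 8*v^3 - 2*v^2 + 24*v + 3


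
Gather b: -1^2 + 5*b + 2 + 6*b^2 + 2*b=6*b^2 + 7*b + 1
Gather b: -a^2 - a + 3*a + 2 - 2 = -a^2 + 2*a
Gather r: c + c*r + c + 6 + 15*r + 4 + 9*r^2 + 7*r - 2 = 2*c + 9*r^2 + r*(c + 22) + 8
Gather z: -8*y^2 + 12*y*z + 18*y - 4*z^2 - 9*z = -8*y^2 + 18*y - 4*z^2 + z*(12*y - 9)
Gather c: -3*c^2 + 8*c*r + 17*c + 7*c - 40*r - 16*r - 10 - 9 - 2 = -3*c^2 + c*(8*r + 24) - 56*r - 21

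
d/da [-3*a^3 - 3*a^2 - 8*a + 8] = -9*a^2 - 6*a - 8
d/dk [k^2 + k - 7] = 2*k + 1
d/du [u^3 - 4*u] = 3*u^2 - 4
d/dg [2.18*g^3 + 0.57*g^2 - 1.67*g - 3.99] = 6.54*g^2 + 1.14*g - 1.67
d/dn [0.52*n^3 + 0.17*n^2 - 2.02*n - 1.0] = 1.56*n^2 + 0.34*n - 2.02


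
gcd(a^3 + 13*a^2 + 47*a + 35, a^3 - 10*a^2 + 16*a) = 1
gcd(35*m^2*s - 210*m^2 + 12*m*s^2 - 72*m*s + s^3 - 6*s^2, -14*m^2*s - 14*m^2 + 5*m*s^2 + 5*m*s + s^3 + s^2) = 7*m + s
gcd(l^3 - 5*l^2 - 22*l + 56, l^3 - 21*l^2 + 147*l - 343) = l - 7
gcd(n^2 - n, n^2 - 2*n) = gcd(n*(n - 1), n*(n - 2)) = n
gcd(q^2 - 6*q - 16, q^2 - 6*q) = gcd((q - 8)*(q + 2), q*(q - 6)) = 1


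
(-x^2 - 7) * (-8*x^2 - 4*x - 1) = 8*x^4 + 4*x^3 + 57*x^2 + 28*x + 7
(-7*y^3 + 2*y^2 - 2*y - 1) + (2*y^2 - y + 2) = -7*y^3 + 4*y^2 - 3*y + 1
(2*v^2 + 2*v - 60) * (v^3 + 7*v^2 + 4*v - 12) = 2*v^5 + 16*v^4 - 38*v^3 - 436*v^2 - 264*v + 720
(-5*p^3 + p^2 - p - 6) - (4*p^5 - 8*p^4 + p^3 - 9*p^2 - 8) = -4*p^5 + 8*p^4 - 6*p^3 + 10*p^2 - p + 2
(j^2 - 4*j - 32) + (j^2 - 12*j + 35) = 2*j^2 - 16*j + 3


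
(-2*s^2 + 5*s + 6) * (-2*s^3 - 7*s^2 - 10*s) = 4*s^5 + 4*s^4 - 27*s^3 - 92*s^2 - 60*s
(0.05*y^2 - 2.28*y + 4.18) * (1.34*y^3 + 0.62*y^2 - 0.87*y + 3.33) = 0.067*y^5 - 3.0242*y^4 + 4.1441*y^3 + 4.7417*y^2 - 11.229*y + 13.9194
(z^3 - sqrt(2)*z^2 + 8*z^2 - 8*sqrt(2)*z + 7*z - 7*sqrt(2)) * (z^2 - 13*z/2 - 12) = z^5 - sqrt(2)*z^4 + 3*z^4/2 - 57*z^3 - 3*sqrt(2)*z^3/2 - 283*z^2/2 + 57*sqrt(2)*z^2 - 84*z + 283*sqrt(2)*z/2 + 84*sqrt(2)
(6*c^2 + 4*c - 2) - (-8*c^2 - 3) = 14*c^2 + 4*c + 1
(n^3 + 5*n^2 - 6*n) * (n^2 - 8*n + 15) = n^5 - 3*n^4 - 31*n^3 + 123*n^2 - 90*n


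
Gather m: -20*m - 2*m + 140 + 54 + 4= 198 - 22*m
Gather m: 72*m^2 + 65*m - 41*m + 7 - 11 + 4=72*m^2 + 24*m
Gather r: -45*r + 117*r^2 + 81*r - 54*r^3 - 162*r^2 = -54*r^3 - 45*r^2 + 36*r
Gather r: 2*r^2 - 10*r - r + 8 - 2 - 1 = 2*r^2 - 11*r + 5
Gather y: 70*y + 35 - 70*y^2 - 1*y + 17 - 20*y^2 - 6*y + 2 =-90*y^2 + 63*y + 54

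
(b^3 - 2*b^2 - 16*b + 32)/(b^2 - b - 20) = (b^2 - 6*b + 8)/(b - 5)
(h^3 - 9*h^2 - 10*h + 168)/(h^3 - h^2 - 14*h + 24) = (h^2 - 13*h + 42)/(h^2 - 5*h + 6)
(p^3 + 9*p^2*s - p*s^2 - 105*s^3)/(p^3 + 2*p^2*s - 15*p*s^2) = (p + 7*s)/p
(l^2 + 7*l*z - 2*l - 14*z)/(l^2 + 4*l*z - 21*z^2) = (2 - l)/(-l + 3*z)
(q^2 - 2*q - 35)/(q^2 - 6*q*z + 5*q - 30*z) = (7 - q)/(-q + 6*z)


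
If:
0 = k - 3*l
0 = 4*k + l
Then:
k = 0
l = 0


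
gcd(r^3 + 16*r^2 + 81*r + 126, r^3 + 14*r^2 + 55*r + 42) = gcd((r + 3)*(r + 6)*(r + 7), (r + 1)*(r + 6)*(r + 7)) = r^2 + 13*r + 42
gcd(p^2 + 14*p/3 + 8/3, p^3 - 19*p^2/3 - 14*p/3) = p + 2/3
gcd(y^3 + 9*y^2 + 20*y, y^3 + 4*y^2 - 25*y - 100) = y^2 + 9*y + 20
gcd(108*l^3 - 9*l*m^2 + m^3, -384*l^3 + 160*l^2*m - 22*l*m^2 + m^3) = 6*l - m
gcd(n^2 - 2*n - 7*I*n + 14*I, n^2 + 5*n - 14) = n - 2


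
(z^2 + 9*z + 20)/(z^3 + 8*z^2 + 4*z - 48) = (z + 5)/(z^2 + 4*z - 12)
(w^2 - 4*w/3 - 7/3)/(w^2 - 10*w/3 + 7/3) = (w + 1)/(w - 1)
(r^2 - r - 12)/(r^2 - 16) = (r + 3)/(r + 4)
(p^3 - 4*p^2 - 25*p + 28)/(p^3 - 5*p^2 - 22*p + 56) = (p - 1)/(p - 2)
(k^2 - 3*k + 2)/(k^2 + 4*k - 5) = (k - 2)/(k + 5)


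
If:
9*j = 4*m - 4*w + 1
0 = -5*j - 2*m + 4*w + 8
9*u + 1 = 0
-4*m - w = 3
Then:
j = 77/131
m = -101/262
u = -1/9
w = -191/131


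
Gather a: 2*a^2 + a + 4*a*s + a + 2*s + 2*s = 2*a^2 + a*(4*s + 2) + 4*s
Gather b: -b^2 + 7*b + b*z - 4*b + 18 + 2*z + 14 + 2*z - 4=-b^2 + b*(z + 3) + 4*z + 28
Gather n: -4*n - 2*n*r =n*(-2*r - 4)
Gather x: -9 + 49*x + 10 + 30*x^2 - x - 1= 30*x^2 + 48*x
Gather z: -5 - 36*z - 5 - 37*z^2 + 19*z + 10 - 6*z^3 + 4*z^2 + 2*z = -6*z^3 - 33*z^2 - 15*z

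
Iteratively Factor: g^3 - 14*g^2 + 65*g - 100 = (g - 5)*(g^2 - 9*g + 20) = (g - 5)*(g - 4)*(g - 5)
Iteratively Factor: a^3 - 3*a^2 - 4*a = (a - 4)*(a^2 + a) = (a - 4)*(a + 1)*(a)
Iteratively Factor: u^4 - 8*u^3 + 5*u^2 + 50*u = (u - 5)*(u^3 - 3*u^2 - 10*u) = (u - 5)*(u + 2)*(u^2 - 5*u) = (u - 5)^2*(u + 2)*(u)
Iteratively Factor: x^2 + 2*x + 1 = (x + 1)*(x + 1)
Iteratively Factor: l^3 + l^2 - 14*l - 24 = (l - 4)*(l^2 + 5*l + 6) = (l - 4)*(l + 2)*(l + 3)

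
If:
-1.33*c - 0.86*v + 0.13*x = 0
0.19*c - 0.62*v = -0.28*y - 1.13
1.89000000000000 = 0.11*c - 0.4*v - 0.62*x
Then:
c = -0.267051732961305*y - 1.3260177256533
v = 0.369774468931213*y + 1.41622037439657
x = -0.285944319674562*y - 4.19733887029111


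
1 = 1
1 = 1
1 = 1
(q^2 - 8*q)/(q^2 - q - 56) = q/(q + 7)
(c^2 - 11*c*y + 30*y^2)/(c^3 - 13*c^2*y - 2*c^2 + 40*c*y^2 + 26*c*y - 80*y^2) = (-c + 6*y)/(-c^2 + 8*c*y + 2*c - 16*y)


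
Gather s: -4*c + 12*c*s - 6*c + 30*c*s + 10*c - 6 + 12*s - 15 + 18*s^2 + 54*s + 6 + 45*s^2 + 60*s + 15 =63*s^2 + s*(42*c + 126)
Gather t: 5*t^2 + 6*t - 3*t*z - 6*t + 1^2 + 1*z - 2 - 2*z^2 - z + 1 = 5*t^2 - 3*t*z - 2*z^2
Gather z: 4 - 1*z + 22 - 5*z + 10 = 36 - 6*z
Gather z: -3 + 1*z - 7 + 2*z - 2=3*z - 12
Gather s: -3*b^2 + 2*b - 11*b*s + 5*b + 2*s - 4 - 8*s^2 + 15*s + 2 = -3*b^2 + 7*b - 8*s^2 + s*(17 - 11*b) - 2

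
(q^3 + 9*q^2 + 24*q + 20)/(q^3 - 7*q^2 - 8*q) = (q^3 + 9*q^2 + 24*q + 20)/(q*(q^2 - 7*q - 8))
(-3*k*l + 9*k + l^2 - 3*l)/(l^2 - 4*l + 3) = (-3*k + l)/(l - 1)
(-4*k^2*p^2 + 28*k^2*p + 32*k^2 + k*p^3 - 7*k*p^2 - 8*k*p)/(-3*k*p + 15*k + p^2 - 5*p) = k*(4*k*p^2 - 28*k*p - 32*k - p^3 + 7*p^2 + 8*p)/(3*k*p - 15*k - p^2 + 5*p)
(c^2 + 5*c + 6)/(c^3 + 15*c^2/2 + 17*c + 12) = 2*(c + 3)/(2*c^2 + 11*c + 12)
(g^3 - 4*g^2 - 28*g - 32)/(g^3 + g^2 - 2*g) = (g^2 - 6*g - 16)/(g*(g - 1))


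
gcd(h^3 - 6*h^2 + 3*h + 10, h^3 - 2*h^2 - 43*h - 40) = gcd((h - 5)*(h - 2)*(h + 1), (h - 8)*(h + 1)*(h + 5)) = h + 1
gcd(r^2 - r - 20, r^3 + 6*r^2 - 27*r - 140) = r^2 - r - 20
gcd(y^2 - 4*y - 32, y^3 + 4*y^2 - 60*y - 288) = y - 8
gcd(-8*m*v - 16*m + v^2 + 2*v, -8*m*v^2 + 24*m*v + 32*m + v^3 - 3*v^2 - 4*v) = -8*m + v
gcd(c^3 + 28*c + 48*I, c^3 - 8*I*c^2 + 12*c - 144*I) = c^2 - 2*I*c + 24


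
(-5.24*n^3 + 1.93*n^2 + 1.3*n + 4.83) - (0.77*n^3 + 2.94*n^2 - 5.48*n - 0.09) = -6.01*n^3 - 1.01*n^2 + 6.78*n + 4.92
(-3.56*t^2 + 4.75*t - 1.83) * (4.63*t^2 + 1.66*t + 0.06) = -16.4828*t^4 + 16.0829*t^3 - 0.801500000000001*t^2 - 2.7528*t - 0.1098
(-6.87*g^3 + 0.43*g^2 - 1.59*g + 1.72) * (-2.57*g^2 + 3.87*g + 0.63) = 17.6559*g^5 - 27.692*g^4 + 1.4223*g^3 - 10.3028*g^2 + 5.6547*g + 1.0836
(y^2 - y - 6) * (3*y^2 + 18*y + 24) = 3*y^4 + 15*y^3 - 12*y^2 - 132*y - 144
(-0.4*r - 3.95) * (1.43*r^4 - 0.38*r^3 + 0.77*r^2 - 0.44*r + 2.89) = -0.572*r^5 - 5.4965*r^4 + 1.193*r^3 - 2.8655*r^2 + 0.582*r - 11.4155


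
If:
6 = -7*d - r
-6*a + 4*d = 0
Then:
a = -2*r/21 - 4/7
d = -r/7 - 6/7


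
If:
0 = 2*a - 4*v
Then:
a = 2*v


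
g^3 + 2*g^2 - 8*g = g*(g - 2)*(g + 4)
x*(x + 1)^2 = x^3 + 2*x^2 + x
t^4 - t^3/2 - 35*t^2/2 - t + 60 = (t - 4)*(t - 2)*(t + 5/2)*(t + 3)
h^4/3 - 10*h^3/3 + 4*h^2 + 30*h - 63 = (h/3 + 1)*(h - 7)*(h - 3)^2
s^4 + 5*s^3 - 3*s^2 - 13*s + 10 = (s - 1)^2*(s + 2)*(s + 5)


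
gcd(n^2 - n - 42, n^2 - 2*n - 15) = 1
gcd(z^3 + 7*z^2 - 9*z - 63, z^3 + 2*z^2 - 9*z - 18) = z^2 - 9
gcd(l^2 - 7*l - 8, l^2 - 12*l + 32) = l - 8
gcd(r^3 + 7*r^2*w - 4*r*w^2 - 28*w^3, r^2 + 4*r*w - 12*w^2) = r - 2*w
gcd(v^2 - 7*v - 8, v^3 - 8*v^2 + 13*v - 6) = 1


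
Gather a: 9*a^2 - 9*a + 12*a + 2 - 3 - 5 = 9*a^2 + 3*a - 6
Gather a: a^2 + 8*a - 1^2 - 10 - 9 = a^2 + 8*a - 20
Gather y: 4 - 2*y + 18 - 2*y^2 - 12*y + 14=-2*y^2 - 14*y + 36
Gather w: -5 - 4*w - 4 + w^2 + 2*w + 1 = w^2 - 2*w - 8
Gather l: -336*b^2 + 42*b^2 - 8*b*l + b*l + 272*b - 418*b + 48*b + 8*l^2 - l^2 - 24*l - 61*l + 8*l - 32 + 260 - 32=-294*b^2 - 98*b + 7*l^2 + l*(-7*b - 77) + 196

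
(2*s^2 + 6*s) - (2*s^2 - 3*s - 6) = 9*s + 6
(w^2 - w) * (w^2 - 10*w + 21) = w^4 - 11*w^3 + 31*w^2 - 21*w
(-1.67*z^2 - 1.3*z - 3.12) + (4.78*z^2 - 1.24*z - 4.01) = 3.11*z^2 - 2.54*z - 7.13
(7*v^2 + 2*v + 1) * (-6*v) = -42*v^3 - 12*v^2 - 6*v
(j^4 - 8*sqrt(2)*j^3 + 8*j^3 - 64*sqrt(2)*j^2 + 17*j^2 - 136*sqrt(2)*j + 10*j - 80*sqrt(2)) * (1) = j^4 - 8*sqrt(2)*j^3 + 8*j^3 - 64*sqrt(2)*j^2 + 17*j^2 - 136*sqrt(2)*j + 10*j - 80*sqrt(2)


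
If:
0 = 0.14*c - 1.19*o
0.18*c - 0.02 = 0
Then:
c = 0.11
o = 0.01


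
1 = 1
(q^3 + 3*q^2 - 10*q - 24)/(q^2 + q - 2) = (q^2 + q - 12)/(q - 1)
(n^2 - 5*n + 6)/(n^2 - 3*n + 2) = (n - 3)/(n - 1)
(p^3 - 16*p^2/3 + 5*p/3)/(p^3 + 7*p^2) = (3*p^2 - 16*p + 5)/(3*p*(p + 7))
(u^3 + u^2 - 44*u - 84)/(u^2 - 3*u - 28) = (u^2 + 8*u + 12)/(u + 4)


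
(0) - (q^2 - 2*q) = -q^2 + 2*q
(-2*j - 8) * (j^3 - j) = -2*j^4 - 8*j^3 + 2*j^2 + 8*j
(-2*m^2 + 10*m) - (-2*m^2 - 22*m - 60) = 32*m + 60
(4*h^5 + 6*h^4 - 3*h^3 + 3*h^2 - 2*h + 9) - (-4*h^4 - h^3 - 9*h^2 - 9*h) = 4*h^5 + 10*h^4 - 2*h^3 + 12*h^2 + 7*h + 9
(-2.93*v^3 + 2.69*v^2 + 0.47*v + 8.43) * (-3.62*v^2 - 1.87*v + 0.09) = 10.6066*v^5 - 4.2587*v^4 - 6.9954*v^3 - 31.1534*v^2 - 15.7218*v + 0.7587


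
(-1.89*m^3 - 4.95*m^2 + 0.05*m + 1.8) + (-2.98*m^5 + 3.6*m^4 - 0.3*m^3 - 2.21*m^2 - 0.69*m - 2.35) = -2.98*m^5 + 3.6*m^4 - 2.19*m^3 - 7.16*m^2 - 0.64*m - 0.55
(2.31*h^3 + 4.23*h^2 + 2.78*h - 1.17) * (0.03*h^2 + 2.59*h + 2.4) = 0.0693*h^5 + 6.1098*h^4 + 16.5831*h^3 + 17.3171*h^2 + 3.6417*h - 2.808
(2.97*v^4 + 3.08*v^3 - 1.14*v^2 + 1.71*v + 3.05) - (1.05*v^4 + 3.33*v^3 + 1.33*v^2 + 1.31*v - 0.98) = 1.92*v^4 - 0.25*v^3 - 2.47*v^2 + 0.4*v + 4.03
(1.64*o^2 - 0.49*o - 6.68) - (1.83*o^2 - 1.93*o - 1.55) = -0.19*o^2 + 1.44*o - 5.13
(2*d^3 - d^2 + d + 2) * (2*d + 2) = 4*d^4 + 2*d^3 + 6*d + 4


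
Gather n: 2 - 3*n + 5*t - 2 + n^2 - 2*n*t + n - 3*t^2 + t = n^2 + n*(-2*t - 2) - 3*t^2 + 6*t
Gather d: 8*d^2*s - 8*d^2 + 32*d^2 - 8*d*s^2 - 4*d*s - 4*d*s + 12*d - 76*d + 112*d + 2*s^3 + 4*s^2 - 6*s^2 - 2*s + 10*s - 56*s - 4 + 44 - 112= d^2*(8*s + 24) + d*(-8*s^2 - 8*s + 48) + 2*s^3 - 2*s^2 - 48*s - 72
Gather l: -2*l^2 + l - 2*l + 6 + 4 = -2*l^2 - l + 10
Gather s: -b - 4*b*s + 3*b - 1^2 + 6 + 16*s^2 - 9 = -4*b*s + 2*b + 16*s^2 - 4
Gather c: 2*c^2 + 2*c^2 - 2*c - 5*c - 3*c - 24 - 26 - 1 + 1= 4*c^2 - 10*c - 50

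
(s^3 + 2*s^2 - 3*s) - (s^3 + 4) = 2*s^2 - 3*s - 4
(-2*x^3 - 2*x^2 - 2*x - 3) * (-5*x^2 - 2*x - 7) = 10*x^5 + 14*x^4 + 28*x^3 + 33*x^2 + 20*x + 21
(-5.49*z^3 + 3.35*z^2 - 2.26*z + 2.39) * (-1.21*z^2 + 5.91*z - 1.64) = 6.6429*z^5 - 36.4994*z^4 + 31.5367*z^3 - 21.7425*z^2 + 17.8313*z - 3.9196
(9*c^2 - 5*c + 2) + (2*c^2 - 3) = 11*c^2 - 5*c - 1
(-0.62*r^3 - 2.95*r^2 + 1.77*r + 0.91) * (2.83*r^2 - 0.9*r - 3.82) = -1.7546*r^5 - 7.7905*r^4 + 10.0325*r^3 + 12.2513*r^2 - 7.5804*r - 3.4762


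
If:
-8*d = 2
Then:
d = -1/4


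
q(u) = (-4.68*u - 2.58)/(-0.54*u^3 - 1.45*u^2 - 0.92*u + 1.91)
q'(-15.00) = 0.01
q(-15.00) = 0.04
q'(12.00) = -0.01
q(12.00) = 0.05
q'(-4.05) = 0.56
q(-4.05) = 0.92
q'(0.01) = -3.15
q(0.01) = -1.38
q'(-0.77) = -2.42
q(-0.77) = 0.51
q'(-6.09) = 0.13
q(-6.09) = 0.34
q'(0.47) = -14.66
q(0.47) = -4.34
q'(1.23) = -7.94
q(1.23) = 3.44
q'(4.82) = -0.09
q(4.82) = 0.26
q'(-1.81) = -0.91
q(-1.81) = 2.91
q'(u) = (-4.68*u - 2.58)*(1.62*u^2 + 2.9*u + 0.92)/(-0.54*u^3 - 1.45*u^2 - 0.92*u + 1.91)^2 - 4.68/(-0.54*u^3 - 1.45*u^2 - 0.92*u + 1.91) = (2.5272*u^3 + 6.786*u^2 + 4.3056*u - (4.68*u + 2.58)*(1.62*u^2 + 2.9*u + 0.92) - 8.9388)/(0.54*u^3 + 1.45*u^2 + 0.92*u - 1.91)^2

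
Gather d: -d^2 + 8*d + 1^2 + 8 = -d^2 + 8*d + 9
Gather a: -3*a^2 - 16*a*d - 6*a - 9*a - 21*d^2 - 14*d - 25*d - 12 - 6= -3*a^2 + a*(-16*d - 15) - 21*d^2 - 39*d - 18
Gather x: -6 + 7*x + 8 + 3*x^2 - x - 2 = 3*x^2 + 6*x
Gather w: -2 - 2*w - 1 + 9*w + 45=7*w + 42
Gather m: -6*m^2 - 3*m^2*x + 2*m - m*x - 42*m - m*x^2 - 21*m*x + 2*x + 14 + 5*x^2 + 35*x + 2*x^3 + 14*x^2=m^2*(-3*x - 6) + m*(-x^2 - 22*x - 40) + 2*x^3 + 19*x^2 + 37*x + 14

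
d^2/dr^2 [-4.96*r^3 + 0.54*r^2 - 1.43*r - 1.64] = 1.08 - 29.76*r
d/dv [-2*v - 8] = -2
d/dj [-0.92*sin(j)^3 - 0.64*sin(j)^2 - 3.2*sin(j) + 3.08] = (-1.28*sin(j) + 1.38*cos(2*j) - 4.58)*cos(j)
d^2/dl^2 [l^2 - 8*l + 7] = 2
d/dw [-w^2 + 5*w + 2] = 5 - 2*w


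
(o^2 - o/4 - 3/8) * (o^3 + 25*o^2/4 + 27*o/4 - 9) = o^5 + 6*o^4 + 77*o^3/16 - 417*o^2/32 - 9*o/32 + 27/8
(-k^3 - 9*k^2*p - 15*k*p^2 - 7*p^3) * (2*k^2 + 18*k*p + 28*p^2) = -2*k^5 - 36*k^4*p - 220*k^3*p^2 - 536*k^2*p^3 - 546*k*p^4 - 196*p^5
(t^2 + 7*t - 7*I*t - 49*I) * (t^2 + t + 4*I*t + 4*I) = t^4 + 8*t^3 - 3*I*t^3 + 35*t^2 - 24*I*t^2 + 224*t - 21*I*t + 196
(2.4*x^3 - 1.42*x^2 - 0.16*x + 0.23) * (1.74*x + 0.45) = 4.176*x^4 - 1.3908*x^3 - 0.9174*x^2 + 0.3282*x + 0.1035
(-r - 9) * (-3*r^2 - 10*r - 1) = 3*r^3 + 37*r^2 + 91*r + 9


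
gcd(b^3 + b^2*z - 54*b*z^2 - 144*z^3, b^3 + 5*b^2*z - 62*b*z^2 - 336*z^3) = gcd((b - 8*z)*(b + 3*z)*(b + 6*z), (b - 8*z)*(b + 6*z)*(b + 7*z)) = -b^2 + 2*b*z + 48*z^2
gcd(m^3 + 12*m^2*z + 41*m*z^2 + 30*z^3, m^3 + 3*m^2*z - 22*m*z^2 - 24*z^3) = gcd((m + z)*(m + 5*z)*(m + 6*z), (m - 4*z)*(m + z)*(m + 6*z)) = m^2 + 7*m*z + 6*z^2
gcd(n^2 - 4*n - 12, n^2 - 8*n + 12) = n - 6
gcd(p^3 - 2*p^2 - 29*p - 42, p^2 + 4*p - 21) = 1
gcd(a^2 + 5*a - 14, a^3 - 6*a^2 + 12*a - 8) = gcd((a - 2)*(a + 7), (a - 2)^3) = a - 2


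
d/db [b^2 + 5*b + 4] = 2*b + 5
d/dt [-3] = 0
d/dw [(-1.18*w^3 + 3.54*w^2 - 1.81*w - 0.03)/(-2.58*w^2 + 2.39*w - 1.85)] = (3.0444*w^4 - 5.6404*w^3 + 10.3398*w^2 - 13.2528*w + 3.4202)/(6.6564*w^4 - 12.3324*w^3 + 15.2581*w^2 - 8.843*w + 3.4225)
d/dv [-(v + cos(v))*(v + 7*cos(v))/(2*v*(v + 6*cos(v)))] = (v^3*sin(v) + 7*v^2*sin(2*v)/2 + v^2*cos(v) + 21*v*sin(v)*cos(v)^2 + 7*v*cos(v)^2 + 21*cos(v)^3)/(v^2*(v + 6*cos(v))^2)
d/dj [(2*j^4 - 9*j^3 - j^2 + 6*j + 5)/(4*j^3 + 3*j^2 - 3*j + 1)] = (8*j^6 + 12*j^5 - 41*j^4 + 14*j^3 - 102*j^2 - 32*j + 21)/(16*j^6 + 24*j^5 - 15*j^4 - 10*j^3 + 15*j^2 - 6*j + 1)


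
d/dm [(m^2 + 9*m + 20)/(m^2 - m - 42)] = 2*(-5*m^2 - 62*m - 179)/(m^4 - 2*m^3 - 83*m^2 + 84*m + 1764)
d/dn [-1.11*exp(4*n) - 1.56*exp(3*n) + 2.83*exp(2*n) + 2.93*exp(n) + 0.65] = (-4.44*exp(3*n) - 4.68*exp(2*n) + 5.66*exp(n) + 2.93)*exp(n)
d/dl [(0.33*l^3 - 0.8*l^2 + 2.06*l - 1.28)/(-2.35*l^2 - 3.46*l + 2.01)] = (-0.7755*l^4 - 2.2836*l^3 + 9.5989*l^2 - 9.232*l - 0.2882)/(5.5225*l^4 + 16.262*l^3 + 2.5246*l^2 - 13.9092*l + 4.0401)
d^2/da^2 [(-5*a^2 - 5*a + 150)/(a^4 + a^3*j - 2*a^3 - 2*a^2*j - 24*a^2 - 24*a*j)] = 10*(a^2*(-a^3 - a^2*j + 2*a^2 + 2*a*j + 24*a + 24*j)^2 - a*((2*a + 1)*(-4*a^3 - 3*a^2*j + 6*a^2 + 4*a*j + 48*a + 24*j) + (a^2 + a - 30)*(-6*a^2 - 3*a*j + 6*a + 2*j + 24))*(-a^3 - a^2*j + 2*a^2 + 2*a*j + 24*a + 24*j) + (a^2 + a - 30)*(-4*a^3 - 3*a^2*j + 6*a^2 + 4*a*j + 48*a + 24*j)^2)/(a^3*(-a^3 - a^2*j + 2*a^2 + 2*a*j + 24*a + 24*j)^3)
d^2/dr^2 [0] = 0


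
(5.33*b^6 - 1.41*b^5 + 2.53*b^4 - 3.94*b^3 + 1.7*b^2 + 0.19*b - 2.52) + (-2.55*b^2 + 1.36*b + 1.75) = 5.33*b^6 - 1.41*b^5 + 2.53*b^4 - 3.94*b^3 - 0.85*b^2 + 1.55*b - 0.77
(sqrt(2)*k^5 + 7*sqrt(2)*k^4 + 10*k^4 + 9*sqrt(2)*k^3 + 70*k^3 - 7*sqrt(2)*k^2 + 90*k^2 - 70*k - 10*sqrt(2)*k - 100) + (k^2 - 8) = sqrt(2)*k^5 + 7*sqrt(2)*k^4 + 10*k^4 + 9*sqrt(2)*k^3 + 70*k^3 - 7*sqrt(2)*k^2 + 91*k^2 - 70*k - 10*sqrt(2)*k - 108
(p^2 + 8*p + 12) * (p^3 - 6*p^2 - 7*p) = p^5 + 2*p^4 - 43*p^3 - 128*p^2 - 84*p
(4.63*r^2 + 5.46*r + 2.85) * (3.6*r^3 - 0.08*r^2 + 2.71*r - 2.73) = 16.668*r^5 + 19.2856*r^4 + 22.3705*r^3 + 1.9287*r^2 - 7.1823*r - 7.7805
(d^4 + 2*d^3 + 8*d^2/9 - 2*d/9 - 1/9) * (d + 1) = d^5 + 3*d^4 + 26*d^3/9 + 2*d^2/3 - d/3 - 1/9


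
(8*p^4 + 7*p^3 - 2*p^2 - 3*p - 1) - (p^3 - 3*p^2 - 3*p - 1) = 8*p^4 + 6*p^3 + p^2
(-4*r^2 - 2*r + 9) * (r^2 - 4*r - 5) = -4*r^4 + 14*r^3 + 37*r^2 - 26*r - 45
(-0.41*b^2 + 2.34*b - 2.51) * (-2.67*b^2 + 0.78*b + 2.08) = 1.0947*b^4 - 6.5676*b^3 + 7.6741*b^2 + 2.9094*b - 5.2208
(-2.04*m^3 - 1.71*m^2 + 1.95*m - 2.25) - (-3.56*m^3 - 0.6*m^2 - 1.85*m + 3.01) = 1.52*m^3 - 1.11*m^2 + 3.8*m - 5.26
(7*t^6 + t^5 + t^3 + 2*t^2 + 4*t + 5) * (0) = 0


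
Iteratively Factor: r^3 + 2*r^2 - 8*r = (r - 2)*(r^2 + 4*r) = r*(r - 2)*(r + 4)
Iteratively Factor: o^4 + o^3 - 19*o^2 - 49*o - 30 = (o - 5)*(o^3 + 6*o^2 + 11*o + 6) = (o - 5)*(o + 3)*(o^2 + 3*o + 2) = (o - 5)*(o + 2)*(o + 3)*(o + 1)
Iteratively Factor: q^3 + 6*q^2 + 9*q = (q + 3)*(q^2 + 3*q) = q*(q + 3)*(q + 3)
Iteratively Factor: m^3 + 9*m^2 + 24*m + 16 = (m + 1)*(m^2 + 8*m + 16) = (m + 1)*(m + 4)*(m + 4)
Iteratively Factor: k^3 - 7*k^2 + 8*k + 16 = (k - 4)*(k^2 - 3*k - 4) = (k - 4)^2*(k + 1)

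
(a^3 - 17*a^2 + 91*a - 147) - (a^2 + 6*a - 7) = a^3 - 18*a^2 + 85*a - 140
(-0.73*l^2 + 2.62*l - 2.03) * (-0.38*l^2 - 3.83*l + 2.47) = 0.2774*l^4 + 1.8003*l^3 - 11.0663*l^2 + 14.2463*l - 5.0141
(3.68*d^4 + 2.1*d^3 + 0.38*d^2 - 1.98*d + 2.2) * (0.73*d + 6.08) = 2.6864*d^5 + 23.9074*d^4 + 13.0454*d^3 + 0.865*d^2 - 10.4324*d + 13.376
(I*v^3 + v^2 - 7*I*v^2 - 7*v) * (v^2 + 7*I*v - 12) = I*v^5 - 6*v^4 - 7*I*v^4 + 42*v^3 - 5*I*v^3 - 12*v^2 + 35*I*v^2 + 84*v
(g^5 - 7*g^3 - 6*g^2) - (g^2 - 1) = g^5 - 7*g^3 - 7*g^2 + 1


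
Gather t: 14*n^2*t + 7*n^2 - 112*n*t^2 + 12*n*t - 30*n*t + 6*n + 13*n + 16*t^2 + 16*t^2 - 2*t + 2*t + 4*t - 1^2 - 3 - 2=7*n^2 + 19*n + t^2*(32 - 112*n) + t*(14*n^2 - 18*n + 4) - 6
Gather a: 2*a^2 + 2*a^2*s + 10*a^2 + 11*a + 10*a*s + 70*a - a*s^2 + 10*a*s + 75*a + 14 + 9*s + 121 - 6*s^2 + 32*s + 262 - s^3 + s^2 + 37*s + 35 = a^2*(2*s + 12) + a*(-s^2 + 20*s + 156) - s^3 - 5*s^2 + 78*s + 432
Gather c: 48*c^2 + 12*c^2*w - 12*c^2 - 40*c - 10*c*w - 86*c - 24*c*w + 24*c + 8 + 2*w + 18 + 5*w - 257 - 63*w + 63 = c^2*(12*w + 36) + c*(-34*w - 102) - 56*w - 168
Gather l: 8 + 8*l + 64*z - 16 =8*l + 64*z - 8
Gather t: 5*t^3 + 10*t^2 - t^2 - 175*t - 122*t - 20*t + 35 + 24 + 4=5*t^3 + 9*t^2 - 317*t + 63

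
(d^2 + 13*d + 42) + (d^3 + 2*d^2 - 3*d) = d^3 + 3*d^2 + 10*d + 42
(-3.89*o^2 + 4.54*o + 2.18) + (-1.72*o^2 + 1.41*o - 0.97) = -5.61*o^2 + 5.95*o + 1.21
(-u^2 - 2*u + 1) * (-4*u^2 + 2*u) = 4*u^4 + 6*u^3 - 8*u^2 + 2*u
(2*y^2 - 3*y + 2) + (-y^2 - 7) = y^2 - 3*y - 5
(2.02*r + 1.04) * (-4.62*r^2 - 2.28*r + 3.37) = -9.3324*r^3 - 9.4104*r^2 + 4.4362*r + 3.5048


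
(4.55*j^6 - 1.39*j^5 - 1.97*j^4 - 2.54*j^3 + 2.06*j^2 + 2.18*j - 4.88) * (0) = 0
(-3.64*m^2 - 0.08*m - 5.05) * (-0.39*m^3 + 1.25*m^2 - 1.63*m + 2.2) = 1.4196*m^5 - 4.5188*m^4 + 7.8027*m^3 - 14.1901*m^2 + 8.0555*m - 11.11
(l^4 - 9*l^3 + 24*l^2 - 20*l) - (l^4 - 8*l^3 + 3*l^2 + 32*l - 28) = -l^3 + 21*l^2 - 52*l + 28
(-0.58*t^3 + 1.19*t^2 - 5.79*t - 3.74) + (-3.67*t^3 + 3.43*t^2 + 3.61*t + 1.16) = -4.25*t^3 + 4.62*t^2 - 2.18*t - 2.58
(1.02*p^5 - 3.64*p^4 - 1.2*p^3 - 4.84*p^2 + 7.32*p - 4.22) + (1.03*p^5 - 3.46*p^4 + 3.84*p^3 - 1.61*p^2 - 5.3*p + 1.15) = 2.05*p^5 - 7.1*p^4 + 2.64*p^3 - 6.45*p^2 + 2.02*p - 3.07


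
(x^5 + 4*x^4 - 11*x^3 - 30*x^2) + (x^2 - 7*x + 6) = x^5 + 4*x^4 - 11*x^3 - 29*x^2 - 7*x + 6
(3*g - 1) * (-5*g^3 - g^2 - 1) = -15*g^4 + 2*g^3 + g^2 - 3*g + 1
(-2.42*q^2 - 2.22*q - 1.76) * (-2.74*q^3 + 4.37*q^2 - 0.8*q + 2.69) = 6.6308*q^5 - 4.4926*q^4 - 2.943*q^3 - 12.425*q^2 - 4.5638*q - 4.7344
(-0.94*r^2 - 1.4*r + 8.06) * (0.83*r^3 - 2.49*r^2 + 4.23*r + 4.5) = -0.7802*r^5 + 1.1786*r^4 + 6.1996*r^3 - 30.2214*r^2 + 27.7938*r + 36.27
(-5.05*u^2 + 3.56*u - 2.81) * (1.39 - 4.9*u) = 24.745*u^3 - 24.4635*u^2 + 18.7174*u - 3.9059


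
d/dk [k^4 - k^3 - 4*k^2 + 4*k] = 4*k^3 - 3*k^2 - 8*k + 4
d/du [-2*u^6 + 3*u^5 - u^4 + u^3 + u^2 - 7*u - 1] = -12*u^5 + 15*u^4 - 4*u^3 + 3*u^2 + 2*u - 7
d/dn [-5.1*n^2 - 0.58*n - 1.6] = -10.2*n - 0.58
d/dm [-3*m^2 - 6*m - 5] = -6*m - 6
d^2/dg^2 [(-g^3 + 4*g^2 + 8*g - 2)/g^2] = 4*(4*g - 3)/g^4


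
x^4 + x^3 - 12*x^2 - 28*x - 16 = (x - 4)*(x + 1)*(x + 2)^2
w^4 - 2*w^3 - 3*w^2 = w^2*(w - 3)*(w + 1)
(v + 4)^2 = v^2 + 8*v + 16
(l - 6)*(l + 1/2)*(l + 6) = l^3 + l^2/2 - 36*l - 18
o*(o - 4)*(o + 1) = o^3 - 3*o^2 - 4*o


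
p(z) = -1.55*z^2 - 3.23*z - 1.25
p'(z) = -3.1*z - 3.23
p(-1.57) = 0.00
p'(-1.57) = 1.64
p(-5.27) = -27.28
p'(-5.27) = 13.11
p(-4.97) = -23.48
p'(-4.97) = 12.18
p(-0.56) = 0.07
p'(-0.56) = -1.49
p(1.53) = -9.82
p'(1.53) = -7.97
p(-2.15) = -1.47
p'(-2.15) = 3.44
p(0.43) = -2.93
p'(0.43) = -4.56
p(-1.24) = 0.37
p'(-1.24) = 0.61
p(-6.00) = -37.67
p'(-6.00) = 15.37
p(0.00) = -1.25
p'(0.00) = -3.23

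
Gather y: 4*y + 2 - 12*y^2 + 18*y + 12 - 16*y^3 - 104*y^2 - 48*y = -16*y^3 - 116*y^2 - 26*y + 14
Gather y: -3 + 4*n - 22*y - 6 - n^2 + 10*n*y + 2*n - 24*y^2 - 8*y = -n^2 + 6*n - 24*y^2 + y*(10*n - 30) - 9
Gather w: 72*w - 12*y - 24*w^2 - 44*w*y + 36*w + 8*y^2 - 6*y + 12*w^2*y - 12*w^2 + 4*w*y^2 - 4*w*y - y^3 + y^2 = w^2*(12*y - 36) + w*(4*y^2 - 48*y + 108) - y^3 + 9*y^2 - 18*y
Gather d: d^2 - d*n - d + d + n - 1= d^2 - d*n + n - 1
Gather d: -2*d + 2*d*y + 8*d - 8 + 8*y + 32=d*(2*y + 6) + 8*y + 24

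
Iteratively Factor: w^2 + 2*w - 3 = (w + 3)*(w - 1)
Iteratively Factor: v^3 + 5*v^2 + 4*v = (v + 4)*(v^2 + v) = v*(v + 4)*(v + 1)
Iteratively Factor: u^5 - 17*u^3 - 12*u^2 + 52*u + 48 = (u - 4)*(u^4 + 4*u^3 - u^2 - 16*u - 12) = (u - 4)*(u - 2)*(u^3 + 6*u^2 + 11*u + 6) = (u - 4)*(u - 2)*(u + 1)*(u^2 + 5*u + 6) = (u - 4)*(u - 2)*(u + 1)*(u + 3)*(u + 2)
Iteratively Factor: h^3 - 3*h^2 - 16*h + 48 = (h + 4)*(h^2 - 7*h + 12) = (h - 3)*(h + 4)*(h - 4)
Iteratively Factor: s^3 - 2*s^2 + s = (s - 1)*(s^2 - s) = s*(s - 1)*(s - 1)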